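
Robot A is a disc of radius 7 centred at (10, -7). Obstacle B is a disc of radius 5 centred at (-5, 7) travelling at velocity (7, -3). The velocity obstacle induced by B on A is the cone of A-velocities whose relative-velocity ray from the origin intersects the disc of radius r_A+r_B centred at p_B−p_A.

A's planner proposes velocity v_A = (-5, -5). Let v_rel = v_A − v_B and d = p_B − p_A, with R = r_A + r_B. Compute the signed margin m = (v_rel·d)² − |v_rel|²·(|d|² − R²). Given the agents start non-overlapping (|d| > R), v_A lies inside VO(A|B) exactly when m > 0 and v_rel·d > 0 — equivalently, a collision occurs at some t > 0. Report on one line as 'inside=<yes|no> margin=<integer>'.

d = (-15, 14),  |d|² = 421;  R = 7+5 = 12,  c = 421−12² = 277
v_rel = (-12, -2),  |v_rel|² = 148;  v_rel·d = (-12)·(-15) + (-2)·(14) = 152
148·t² − 304·t + 277 = 0  ⇒  m = 152² − 148·277 = -17892
m = -17892 < 0,  v_rel·d = 152 > 0  ⇒  outside

inside=no margin=-17892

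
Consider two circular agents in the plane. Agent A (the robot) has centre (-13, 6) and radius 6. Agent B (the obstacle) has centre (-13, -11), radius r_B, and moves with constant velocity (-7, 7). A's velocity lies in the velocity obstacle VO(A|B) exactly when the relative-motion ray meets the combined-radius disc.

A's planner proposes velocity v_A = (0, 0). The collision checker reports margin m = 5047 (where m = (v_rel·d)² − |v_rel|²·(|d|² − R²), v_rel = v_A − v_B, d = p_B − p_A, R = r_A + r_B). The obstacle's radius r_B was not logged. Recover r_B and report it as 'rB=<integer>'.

m = 5047
d = (0, -17);  v_rel = (7, -7),  |v_rel|² = 98
v_rel×d = (7)·(-17) − (-7)·(0) = -119
since m = R²·98 − (-119)²:  R² = (14161 + 5047) / 98 = 196
R = √196 = 14  ⇒  r_B = 14 − 6 = 8

rB=8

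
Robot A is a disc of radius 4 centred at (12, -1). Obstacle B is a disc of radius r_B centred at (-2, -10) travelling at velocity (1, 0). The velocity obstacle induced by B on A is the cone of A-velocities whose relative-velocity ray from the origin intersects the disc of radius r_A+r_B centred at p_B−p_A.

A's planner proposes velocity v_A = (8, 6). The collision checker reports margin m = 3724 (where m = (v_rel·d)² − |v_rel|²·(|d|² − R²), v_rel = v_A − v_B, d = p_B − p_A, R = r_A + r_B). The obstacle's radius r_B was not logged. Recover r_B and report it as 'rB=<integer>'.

m = 3724
d = (-14, -9);  v_rel = (7, 6),  |v_rel|² = 85
v_rel×d = (7)·(-9) − (6)·(-14) = 21
since m = R²·85 − 21²:  R² = (441 + 3724) / 85 = 49
R = √49 = 7  ⇒  r_B = 7 − 4 = 3

rB=3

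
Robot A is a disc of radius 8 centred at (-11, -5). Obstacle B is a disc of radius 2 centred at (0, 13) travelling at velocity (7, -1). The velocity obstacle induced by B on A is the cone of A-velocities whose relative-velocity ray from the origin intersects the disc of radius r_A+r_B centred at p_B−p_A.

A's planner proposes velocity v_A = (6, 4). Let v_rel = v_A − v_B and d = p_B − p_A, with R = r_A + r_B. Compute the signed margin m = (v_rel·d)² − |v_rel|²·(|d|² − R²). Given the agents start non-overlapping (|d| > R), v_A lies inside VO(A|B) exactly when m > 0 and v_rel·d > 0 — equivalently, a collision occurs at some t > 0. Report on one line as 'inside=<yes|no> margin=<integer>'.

d = (11, 18),  |d|² = 445;  R = 8+2 = 10,  c = 445−10² = 345
v_rel = (-1, 5),  |v_rel|² = 26;  v_rel·d = (-1)·(11) + (5)·(18) = 79
26·t² − 158·t + 345 = 0  ⇒  m = 79² − 26·345 = -2729
m = -2729 < 0,  v_rel·d = 79 > 0  ⇒  outside

inside=no margin=-2729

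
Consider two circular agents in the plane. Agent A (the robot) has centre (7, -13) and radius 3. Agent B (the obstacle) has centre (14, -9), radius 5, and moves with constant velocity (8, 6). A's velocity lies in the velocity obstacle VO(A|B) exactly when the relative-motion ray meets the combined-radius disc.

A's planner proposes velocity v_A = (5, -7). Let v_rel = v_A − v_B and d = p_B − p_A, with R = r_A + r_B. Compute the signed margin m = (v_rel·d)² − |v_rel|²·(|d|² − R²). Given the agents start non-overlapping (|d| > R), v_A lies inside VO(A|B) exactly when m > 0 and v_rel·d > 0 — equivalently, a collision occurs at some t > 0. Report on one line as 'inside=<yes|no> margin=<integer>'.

d = (7, 4),  |d|² = 65;  R = 3+5 = 8,  c = 65−8² = 1
v_rel = (-3, -13),  |v_rel|² = 178;  v_rel·d = (-3)·(7) + (-13)·(4) = -73
178·t² + 146·t + 1 = 0  ⇒  m = (-73)² − 178·1 = 5151
m = 5151 > 0,  v_rel·d = -73 < 0  ⇒  outside

inside=no margin=5151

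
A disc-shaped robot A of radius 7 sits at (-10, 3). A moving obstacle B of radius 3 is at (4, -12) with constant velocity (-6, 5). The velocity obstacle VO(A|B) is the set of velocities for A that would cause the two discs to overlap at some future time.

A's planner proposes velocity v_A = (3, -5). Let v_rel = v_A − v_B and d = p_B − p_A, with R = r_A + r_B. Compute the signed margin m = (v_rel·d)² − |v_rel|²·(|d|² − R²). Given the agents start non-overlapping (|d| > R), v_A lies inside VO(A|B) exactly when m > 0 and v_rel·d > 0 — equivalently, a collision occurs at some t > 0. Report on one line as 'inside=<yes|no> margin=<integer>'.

d = (14, -15),  |d|² = 421;  R = 7+3 = 10,  c = 421−10² = 321
v_rel = (9, -10),  |v_rel|² = 181;  v_rel·d = (9)·(14) + (-10)·(-15) = 276
181·t² − 552·t + 321 = 0  ⇒  m = 276² − 181·321 = 18075
m = 18075 > 0,  v_rel·d = 276 > 0  ⇒  inside

inside=yes margin=18075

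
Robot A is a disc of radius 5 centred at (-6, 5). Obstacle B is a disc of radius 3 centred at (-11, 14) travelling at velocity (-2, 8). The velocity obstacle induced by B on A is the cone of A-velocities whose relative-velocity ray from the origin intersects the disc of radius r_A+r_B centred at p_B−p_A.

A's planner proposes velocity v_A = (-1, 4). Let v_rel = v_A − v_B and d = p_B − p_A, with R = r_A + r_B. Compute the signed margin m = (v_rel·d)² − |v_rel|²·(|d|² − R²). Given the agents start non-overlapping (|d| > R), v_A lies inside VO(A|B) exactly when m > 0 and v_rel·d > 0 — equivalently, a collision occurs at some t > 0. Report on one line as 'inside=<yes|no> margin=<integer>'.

d = (-5, 9),  |d|² = 106;  R = 5+3 = 8,  c = 106−8² = 42
v_rel = (1, -4),  |v_rel|² = 17;  v_rel·d = (1)·(-5) + (-4)·(9) = -41
17·t² + 82·t + 42 = 0  ⇒  m = (-41)² − 17·42 = 967
m = 967 > 0,  v_rel·d = -41 < 0  ⇒  outside

inside=no margin=967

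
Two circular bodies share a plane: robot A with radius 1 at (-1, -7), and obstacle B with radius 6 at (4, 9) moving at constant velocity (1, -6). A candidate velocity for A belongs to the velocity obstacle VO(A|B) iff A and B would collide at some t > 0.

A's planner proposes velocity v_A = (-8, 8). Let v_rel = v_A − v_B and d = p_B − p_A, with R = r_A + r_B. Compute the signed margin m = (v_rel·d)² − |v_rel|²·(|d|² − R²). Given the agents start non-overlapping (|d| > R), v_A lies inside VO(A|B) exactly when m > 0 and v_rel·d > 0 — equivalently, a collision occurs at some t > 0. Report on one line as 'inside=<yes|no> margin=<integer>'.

d = (5, 16),  |d|² = 281;  R = 1+6 = 7,  c = 281−7² = 232
v_rel = (-9, 14),  |v_rel|² = 277;  v_rel·d = (-9)·(5) + (14)·(16) = 179
277·t² − 358·t + 232 = 0  ⇒  m = 179² − 277·232 = -32223
m = -32223 < 0,  v_rel·d = 179 > 0  ⇒  outside

inside=no margin=-32223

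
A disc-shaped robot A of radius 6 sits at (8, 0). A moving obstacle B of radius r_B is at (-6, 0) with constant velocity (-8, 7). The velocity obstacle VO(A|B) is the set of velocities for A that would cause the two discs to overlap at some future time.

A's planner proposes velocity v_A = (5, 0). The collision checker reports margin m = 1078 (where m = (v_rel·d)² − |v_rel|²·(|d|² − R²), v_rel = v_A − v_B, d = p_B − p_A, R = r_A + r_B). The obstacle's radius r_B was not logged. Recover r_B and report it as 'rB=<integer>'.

m = 1078
d = (-14, 0);  v_rel = (13, -7),  |v_rel|² = 218
v_rel×d = (13)·(0) − (-7)·(-14) = -98
since m = R²·218 − (-98)²:  R² = (9604 + 1078) / 218 = 49
R = √49 = 7  ⇒  r_B = 7 − 6 = 1

rB=1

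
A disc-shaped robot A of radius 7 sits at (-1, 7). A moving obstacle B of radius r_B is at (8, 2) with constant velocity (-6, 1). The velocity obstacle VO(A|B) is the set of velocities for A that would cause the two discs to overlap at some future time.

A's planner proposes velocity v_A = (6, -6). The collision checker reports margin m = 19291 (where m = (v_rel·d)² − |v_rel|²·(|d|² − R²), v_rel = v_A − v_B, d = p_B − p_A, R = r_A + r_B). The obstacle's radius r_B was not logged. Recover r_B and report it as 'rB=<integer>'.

m = 19291
d = (9, -5);  v_rel = (12, -7),  |v_rel|² = 193
v_rel×d = (12)·(-5) − (-7)·(9) = 3
since m = R²·193 − 3²:  R² = (9 + 19291) / 193 = 100
R = √100 = 10  ⇒  r_B = 10 − 7 = 3

rB=3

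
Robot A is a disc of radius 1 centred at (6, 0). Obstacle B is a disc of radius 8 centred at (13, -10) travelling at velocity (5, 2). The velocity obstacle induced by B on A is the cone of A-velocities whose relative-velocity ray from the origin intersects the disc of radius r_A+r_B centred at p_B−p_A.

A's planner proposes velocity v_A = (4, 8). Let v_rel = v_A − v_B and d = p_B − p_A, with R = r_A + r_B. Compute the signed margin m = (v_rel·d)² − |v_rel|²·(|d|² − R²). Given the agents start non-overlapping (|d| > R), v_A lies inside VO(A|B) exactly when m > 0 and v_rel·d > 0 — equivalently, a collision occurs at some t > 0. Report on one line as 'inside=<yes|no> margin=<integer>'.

d = (7, -10),  |d|² = 149;  R = 1+8 = 9,  c = 149−9² = 68
v_rel = (-1, 6),  |v_rel|² = 37;  v_rel·d = (-1)·(7) + (6)·(-10) = -67
37·t² + 134·t + 68 = 0  ⇒  m = (-67)² − 37·68 = 1973
m = 1973 > 0,  v_rel·d = -67 < 0  ⇒  outside

inside=no margin=1973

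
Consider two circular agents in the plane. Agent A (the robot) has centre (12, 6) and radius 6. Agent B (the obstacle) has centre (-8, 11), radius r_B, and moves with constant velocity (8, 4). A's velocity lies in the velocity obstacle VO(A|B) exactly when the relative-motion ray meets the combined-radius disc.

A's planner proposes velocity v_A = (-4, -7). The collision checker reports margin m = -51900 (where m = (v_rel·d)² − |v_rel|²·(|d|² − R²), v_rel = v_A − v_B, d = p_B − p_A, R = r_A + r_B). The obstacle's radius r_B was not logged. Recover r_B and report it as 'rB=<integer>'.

m = -51900
d = (-20, 5);  v_rel = (-12, -11),  |v_rel|² = 265
v_rel×d = (-12)·(5) − (-11)·(-20) = -280
since m = R²·265 − (-280)²:  R² = (78400 + -51900) / 265 = 100
R = √100 = 10  ⇒  r_B = 10 − 6 = 4

rB=4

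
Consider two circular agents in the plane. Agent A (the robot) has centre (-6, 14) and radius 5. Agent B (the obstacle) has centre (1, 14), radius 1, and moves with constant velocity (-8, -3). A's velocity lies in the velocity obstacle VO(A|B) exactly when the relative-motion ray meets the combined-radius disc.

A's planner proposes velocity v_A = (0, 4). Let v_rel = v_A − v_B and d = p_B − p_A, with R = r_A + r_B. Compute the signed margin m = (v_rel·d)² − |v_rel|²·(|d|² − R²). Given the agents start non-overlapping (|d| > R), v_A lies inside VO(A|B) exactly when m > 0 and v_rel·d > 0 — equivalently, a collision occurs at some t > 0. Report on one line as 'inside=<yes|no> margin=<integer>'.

d = (7, 0),  |d|² = 49;  R = 5+1 = 6,  c = 49−6² = 13
v_rel = (8, 7),  |v_rel|² = 113;  v_rel·d = (8)·(7) + (7)·(0) = 56
113·t² − 112·t + 13 = 0  ⇒  m = 56² − 113·13 = 1667
m = 1667 > 0,  v_rel·d = 56 > 0  ⇒  inside

inside=yes margin=1667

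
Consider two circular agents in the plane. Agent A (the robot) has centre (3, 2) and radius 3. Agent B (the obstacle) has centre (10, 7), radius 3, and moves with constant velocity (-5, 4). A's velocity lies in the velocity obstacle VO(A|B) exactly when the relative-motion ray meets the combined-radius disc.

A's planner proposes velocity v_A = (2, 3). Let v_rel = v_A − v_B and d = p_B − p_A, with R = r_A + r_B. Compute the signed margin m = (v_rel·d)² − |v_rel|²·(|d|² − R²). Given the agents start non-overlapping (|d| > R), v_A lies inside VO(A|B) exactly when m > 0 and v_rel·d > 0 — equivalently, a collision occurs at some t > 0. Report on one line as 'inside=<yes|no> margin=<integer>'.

d = (7, 5),  |d|² = 74;  R = 3+3 = 6,  c = 74−6² = 38
v_rel = (7, -1),  |v_rel|² = 50;  v_rel·d = (7)·(7) + (-1)·(5) = 44
50·t² − 88·t + 38 = 0  ⇒  m = 44² − 50·38 = 36
m = 36 > 0,  v_rel·d = 44 > 0  ⇒  inside

inside=yes margin=36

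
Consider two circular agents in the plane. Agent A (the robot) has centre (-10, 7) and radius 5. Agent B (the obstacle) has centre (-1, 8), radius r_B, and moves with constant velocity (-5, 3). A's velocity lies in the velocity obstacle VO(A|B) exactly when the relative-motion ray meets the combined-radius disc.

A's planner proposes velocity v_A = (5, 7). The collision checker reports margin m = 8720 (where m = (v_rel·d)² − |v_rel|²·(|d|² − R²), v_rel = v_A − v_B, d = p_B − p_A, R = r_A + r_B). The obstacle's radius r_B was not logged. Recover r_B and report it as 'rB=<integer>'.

m = 8720
d = (9, 1);  v_rel = (10, 4),  |v_rel|² = 116
v_rel×d = (10)·(1) − (4)·(9) = -26
since m = R²·116 − (-26)²:  R² = (676 + 8720) / 116 = 81
R = √81 = 9  ⇒  r_B = 9 − 5 = 4

rB=4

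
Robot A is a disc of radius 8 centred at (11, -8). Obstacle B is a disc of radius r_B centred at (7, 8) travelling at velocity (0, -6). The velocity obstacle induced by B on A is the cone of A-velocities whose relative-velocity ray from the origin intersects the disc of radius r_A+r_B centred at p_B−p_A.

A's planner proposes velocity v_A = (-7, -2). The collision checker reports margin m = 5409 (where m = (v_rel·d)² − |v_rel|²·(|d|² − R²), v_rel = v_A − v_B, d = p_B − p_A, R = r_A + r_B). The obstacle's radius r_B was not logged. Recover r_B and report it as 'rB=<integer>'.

m = 5409
d = (-4, 16);  v_rel = (-7, 4),  |v_rel|² = 65
v_rel×d = (-7)·(16) − (4)·(-4) = -96
since m = R²·65 − (-96)²:  R² = (9216 + 5409) / 65 = 225
R = √225 = 15  ⇒  r_B = 15 − 8 = 7

rB=7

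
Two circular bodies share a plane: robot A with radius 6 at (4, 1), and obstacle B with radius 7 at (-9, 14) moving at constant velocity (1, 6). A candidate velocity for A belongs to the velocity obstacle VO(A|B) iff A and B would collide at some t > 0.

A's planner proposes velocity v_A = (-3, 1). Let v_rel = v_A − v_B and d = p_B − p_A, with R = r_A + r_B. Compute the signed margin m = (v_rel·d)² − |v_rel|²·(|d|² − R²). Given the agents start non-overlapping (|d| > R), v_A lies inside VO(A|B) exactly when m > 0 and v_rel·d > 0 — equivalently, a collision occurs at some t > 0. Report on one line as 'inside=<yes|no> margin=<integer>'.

d = (-13, 13),  |d|² = 338;  R = 6+7 = 13,  c = 338−13² = 169
v_rel = (-4, -5),  |v_rel|² = 41;  v_rel·d = (-4)·(-13) + (-5)·(13) = -13
41·t² + 26·t + 169 = 0  ⇒  m = (-13)² − 41·169 = -6760
m = -6760 < 0,  v_rel·d = -13 < 0  ⇒  outside

inside=no margin=-6760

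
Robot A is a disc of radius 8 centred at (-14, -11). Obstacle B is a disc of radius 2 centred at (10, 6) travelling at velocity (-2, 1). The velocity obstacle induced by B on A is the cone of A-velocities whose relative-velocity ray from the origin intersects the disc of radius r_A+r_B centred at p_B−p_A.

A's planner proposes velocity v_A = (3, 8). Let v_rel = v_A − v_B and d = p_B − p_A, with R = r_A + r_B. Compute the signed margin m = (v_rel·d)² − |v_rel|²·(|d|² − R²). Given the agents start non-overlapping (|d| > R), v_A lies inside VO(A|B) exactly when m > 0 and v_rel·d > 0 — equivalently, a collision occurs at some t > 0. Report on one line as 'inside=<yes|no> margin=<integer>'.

d = (24, 17),  |d|² = 865;  R = 8+2 = 10,  c = 865−10² = 765
v_rel = (5, 7),  |v_rel|² = 74;  v_rel·d = (5)·(24) + (7)·(17) = 239
74·t² − 478·t + 765 = 0  ⇒  m = 239² − 74·765 = 511
m = 511 > 0,  v_rel·d = 239 > 0  ⇒  inside

inside=yes margin=511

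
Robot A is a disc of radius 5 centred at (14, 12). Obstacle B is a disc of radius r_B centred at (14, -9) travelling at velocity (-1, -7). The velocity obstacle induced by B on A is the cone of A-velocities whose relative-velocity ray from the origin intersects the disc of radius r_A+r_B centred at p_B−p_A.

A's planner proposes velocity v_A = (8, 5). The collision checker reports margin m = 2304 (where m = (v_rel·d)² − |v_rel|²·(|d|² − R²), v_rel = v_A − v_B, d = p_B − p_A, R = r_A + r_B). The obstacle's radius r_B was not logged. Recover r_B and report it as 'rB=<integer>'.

m = 2304
d = (0, -21);  v_rel = (9, 12),  |v_rel|² = 225
v_rel×d = (9)·(-21) − (12)·(0) = -189
since m = R²·225 − (-189)²:  R² = (35721 + 2304) / 225 = 169
R = √169 = 13  ⇒  r_B = 13 − 5 = 8

rB=8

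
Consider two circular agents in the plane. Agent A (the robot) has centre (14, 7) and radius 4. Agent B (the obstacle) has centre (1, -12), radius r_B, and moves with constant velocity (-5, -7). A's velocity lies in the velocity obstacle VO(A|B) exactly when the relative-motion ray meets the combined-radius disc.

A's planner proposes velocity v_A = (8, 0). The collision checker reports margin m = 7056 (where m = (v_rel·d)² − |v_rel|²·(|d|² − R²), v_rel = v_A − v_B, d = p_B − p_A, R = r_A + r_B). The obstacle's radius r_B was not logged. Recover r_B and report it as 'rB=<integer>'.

m = 7056
d = (-13, -19);  v_rel = (13, 7),  |v_rel|² = 218
v_rel×d = (13)·(-19) − (7)·(-13) = -156
since m = R²·218 − (-156)²:  R² = (24336 + 7056) / 218 = 144
R = √144 = 12  ⇒  r_B = 12 − 4 = 8

rB=8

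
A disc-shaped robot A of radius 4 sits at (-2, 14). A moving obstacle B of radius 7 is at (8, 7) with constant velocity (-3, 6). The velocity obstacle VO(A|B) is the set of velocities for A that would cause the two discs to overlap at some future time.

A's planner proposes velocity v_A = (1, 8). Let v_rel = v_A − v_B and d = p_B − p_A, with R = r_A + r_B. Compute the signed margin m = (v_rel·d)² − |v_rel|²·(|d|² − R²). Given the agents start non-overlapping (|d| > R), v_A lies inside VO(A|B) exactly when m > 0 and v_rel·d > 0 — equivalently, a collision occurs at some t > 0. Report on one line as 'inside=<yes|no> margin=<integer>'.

d = (10, -7),  |d|² = 149;  R = 4+7 = 11,  c = 149−11² = 28
v_rel = (4, 2),  |v_rel|² = 20;  v_rel·d = (4)·(10) + (2)·(-7) = 26
20·t² − 52·t + 28 = 0  ⇒  m = 26² − 20·28 = 116
m = 116 > 0,  v_rel·d = 26 > 0  ⇒  inside

inside=yes margin=116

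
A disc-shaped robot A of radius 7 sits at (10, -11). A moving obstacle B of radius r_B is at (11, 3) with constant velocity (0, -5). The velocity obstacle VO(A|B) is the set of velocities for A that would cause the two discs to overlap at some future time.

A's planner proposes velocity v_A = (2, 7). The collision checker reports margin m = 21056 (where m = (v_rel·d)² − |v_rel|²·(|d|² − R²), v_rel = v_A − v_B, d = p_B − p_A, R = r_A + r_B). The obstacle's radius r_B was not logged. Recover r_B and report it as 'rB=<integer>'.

m = 21056
d = (1, 14);  v_rel = (2, 12),  |v_rel|² = 148
v_rel×d = (2)·(14) − (12)·(1) = 16
since m = R²·148 − 16²:  R² = (256 + 21056) / 148 = 144
R = √144 = 12  ⇒  r_B = 12 − 7 = 5

rB=5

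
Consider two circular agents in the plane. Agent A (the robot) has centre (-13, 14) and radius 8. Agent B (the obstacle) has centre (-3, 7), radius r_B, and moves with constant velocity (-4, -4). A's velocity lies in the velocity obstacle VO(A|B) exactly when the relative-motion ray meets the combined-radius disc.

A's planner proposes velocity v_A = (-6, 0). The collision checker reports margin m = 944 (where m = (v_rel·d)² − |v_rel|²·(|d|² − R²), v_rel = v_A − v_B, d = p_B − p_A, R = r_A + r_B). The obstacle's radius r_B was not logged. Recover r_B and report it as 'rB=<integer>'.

m = 944
d = (10, -7);  v_rel = (-2, 4),  |v_rel|² = 20
v_rel×d = (-2)·(-7) − (4)·(10) = -26
since m = R²·20 − (-26)²:  R² = (676 + 944) / 20 = 81
R = √81 = 9  ⇒  r_B = 9 − 8 = 1

rB=1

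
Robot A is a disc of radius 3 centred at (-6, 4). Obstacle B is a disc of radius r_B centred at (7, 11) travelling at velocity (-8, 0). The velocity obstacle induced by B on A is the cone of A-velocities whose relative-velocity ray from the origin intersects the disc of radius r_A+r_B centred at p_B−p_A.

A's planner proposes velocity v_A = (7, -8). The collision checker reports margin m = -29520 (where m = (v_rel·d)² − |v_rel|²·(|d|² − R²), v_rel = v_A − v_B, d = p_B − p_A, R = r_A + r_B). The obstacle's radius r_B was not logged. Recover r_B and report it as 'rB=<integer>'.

m = -29520
d = (13, 7);  v_rel = (15, -8),  |v_rel|² = 289
v_rel×d = (15)·(7) − (-8)·(13) = 209
since m = R²·289 − 209²:  R² = (43681 + -29520) / 289 = 49
R = √49 = 7  ⇒  r_B = 7 − 3 = 4

rB=4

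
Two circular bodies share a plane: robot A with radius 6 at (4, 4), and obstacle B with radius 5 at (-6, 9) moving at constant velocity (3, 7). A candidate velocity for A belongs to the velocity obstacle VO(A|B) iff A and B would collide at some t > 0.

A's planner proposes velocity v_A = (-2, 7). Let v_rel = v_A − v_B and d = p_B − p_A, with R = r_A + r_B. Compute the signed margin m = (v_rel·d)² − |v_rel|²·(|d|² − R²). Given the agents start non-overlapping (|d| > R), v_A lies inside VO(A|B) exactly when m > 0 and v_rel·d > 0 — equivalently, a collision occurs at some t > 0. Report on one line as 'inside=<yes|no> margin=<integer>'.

d = (-10, 5),  |d|² = 125;  R = 6+5 = 11,  c = 125−11² = 4
v_rel = (-5, 0),  |v_rel|² = 25;  v_rel·d = (-5)·(-10) + (0)·(5) = 50
25·t² − 100·t + 4 = 0  ⇒  m = 50² − 25·4 = 2400
m = 2400 > 0,  v_rel·d = 50 > 0  ⇒  inside

inside=yes margin=2400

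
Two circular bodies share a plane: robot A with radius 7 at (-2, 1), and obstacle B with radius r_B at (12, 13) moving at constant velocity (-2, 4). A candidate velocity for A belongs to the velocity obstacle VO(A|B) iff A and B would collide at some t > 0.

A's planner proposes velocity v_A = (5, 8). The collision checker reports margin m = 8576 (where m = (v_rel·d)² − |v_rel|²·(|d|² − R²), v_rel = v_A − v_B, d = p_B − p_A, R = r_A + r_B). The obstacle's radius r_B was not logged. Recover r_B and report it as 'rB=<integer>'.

m = 8576
d = (14, 12);  v_rel = (7, 4),  |v_rel|² = 65
v_rel×d = (7)·(12) − (4)·(14) = 28
since m = R²·65 − 28²:  R² = (784 + 8576) / 65 = 144
R = √144 = 12  ⇒  r_B = 12 − 7 = 5

rB=5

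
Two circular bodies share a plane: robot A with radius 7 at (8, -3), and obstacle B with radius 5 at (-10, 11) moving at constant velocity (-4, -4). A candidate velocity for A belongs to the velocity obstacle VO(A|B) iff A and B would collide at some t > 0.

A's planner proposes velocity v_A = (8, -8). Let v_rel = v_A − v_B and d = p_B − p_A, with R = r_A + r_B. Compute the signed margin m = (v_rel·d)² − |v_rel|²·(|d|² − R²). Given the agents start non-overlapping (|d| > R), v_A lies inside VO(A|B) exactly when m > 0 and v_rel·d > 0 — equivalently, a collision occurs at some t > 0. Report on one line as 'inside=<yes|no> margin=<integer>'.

d = (-18, 14),  |d|² = 520;  R = 7+5 = 12,  c = 520−12² = 376
v_rel = (12, -4),  |v_rel|² = 160;  v_rel·d = (12)·(-18) + (-4)·(14) = -272
160·t² + 544·t + 376 = 0  ⇒  m = (-272)² − 160·376 = 13824
m = 13824 > 0,  v_rel·d = -272 < 0  ⇒  outside

inside=no margin=13824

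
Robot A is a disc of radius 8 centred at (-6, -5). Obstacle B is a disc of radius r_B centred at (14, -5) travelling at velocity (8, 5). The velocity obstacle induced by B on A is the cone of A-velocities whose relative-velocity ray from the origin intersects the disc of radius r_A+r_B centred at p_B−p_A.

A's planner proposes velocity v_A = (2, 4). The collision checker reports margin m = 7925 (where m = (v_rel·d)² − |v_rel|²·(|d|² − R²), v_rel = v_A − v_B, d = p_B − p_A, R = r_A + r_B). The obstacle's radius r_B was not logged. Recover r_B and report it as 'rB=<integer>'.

m = 7925
d = (20, 0);  v_rel = (-6, -1),  |v_rel|² = 37
v_rel×d = (-6)·(0) − (-1)·(20) = 20
since m = R²·37 − 20²:  R² = (400 + 7925) / 37 = 225
R = √225 = 15  ⇒  r_B = 15 − 8 = 7

rB=7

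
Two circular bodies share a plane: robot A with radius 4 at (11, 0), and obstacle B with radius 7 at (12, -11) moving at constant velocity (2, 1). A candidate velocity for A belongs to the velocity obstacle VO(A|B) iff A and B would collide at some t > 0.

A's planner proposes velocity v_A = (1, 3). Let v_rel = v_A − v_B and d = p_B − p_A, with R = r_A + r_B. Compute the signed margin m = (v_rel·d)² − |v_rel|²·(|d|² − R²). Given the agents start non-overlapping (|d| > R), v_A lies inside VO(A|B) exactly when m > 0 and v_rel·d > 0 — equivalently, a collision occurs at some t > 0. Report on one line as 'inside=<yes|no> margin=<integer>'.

d = (1, -11),  |d|² = 122;  R = 4+7 = 11,  c = 122−11² = 1
v_rel = (-1, 2),  |v_rel|² = 5;  v_rel·d = (-1)·(1) + (2)·(-11) = -23
5·t² + 46·t + 1 = 0  ⇒  m = (-23)² − 5·1 = 524
m = 524 > 0,  v_rel·d = -23 < 0  ⇒  outside

inside=no margin=524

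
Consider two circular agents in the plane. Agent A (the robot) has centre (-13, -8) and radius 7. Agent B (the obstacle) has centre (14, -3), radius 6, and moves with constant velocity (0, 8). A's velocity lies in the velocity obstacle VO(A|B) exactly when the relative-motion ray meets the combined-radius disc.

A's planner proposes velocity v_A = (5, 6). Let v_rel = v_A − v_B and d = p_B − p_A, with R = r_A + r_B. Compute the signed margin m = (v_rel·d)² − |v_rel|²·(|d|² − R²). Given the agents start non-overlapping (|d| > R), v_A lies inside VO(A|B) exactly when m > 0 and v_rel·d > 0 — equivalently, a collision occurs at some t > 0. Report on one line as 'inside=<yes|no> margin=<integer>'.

d = (27, 5),  |d|² = 754;  R = 7+6 = 13,  c = 754−13² = 585
v_rel = (5, -2),  |v_rel|² = 29;  v_rel·d = (5)·(27) + (-2)·(5) = 125
29·t² − 250·t + 585 = 0  ⇒  m = 125² − 29·585 = -1340
m = -1340 < 0,  v_rel·d = 125 > 0  ⇒  outside

inside=no margin=-1340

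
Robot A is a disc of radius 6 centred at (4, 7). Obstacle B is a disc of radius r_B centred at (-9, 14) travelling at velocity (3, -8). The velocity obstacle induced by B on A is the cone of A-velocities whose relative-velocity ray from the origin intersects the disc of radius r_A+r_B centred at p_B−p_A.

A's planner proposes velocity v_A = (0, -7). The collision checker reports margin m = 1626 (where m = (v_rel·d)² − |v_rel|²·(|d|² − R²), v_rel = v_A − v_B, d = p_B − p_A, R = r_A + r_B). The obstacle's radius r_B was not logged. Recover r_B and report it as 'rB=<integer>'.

m = 1626
d = (-13, 7);  v_rel = (-3, 1),  |v_rel|² = 10
v_rel×d = (-3)·(7) − (1)·(-13) = -8
since m = R²·10 − (-8)²:  R² = (64 + 1626) / 10 = 169
R = √169 = 13  ⇒  r_B = 13 − 6 = 7

rB=7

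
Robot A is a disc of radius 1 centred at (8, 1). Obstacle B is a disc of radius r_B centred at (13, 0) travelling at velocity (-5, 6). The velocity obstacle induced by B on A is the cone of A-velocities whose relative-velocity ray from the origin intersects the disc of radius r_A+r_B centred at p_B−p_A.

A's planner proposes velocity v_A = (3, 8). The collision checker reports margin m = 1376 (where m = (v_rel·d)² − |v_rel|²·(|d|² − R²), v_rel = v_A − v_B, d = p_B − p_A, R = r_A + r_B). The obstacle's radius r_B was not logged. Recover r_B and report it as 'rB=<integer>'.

m = 1376
d = (5, -1);  v_rel = (8, 2),  |v_rel|² = 68
v_rel×d = (8)·(-1) − (2)·(5) = -18
since m = R²·68 − (-18)²:  R² = (324 + 1376) / 68 = 25
R = √25 = 5  ⇒  r_B = 5 − 1 = 4

rB=4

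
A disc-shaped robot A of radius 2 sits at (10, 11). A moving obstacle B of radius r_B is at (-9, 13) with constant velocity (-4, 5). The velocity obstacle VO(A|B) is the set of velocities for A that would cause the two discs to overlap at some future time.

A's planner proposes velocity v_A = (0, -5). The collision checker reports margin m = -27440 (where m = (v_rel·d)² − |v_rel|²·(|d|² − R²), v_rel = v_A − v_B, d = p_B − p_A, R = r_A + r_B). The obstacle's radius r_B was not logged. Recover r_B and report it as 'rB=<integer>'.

m = -27440
d = (-19, 2);  v_rel = (4, -10),  |v_rel|² = 116
v_rel×d = (4)·(2) − (-10)·(-19) = -182
since m = R²·116 − (-182)²:  R² = (33124 + -27440) / 116 = 49
R = √49 = 7  ⇒  r_B = 7 − 2 = 5

rB=5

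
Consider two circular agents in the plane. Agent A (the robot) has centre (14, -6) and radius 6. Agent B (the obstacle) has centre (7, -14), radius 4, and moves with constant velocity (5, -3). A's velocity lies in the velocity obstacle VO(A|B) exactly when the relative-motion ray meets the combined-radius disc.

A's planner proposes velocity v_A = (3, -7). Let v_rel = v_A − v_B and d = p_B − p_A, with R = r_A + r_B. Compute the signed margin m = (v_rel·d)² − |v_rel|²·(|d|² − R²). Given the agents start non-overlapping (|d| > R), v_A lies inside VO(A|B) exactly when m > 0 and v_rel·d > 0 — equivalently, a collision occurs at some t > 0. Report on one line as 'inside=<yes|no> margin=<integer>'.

d = (-7, -8),  |d|² = 113;  R = 6+4 = 10,  c = 113−10² = 13
v_rel = (-2, -4),  |v_rel|² = 20;  v_rel·d = (-2)·(-7) + (-4)·(-8) = 46
20·t² − 92·t + 13 = 0  ⇒  m = 46² − 20·13 = 1856
m = 1856 > 0,  v_rel·d = 46 > 0  ⇒  inside

inside=yes margin=1856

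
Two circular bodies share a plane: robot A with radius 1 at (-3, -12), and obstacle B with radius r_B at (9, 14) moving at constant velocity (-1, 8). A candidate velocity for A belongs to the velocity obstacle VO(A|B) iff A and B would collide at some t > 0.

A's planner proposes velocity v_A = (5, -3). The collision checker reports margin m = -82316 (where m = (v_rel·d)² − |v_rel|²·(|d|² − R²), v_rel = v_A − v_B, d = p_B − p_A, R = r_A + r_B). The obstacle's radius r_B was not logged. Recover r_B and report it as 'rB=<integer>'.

m = -82316
d = (12, 26);  v_rel = (6, -11),  |v_rel|² = 157
v_rel×d = (6)·(26) − (-11)·(12) = 288
since m = R²·157 − 288²:  R² = (82944 + -82316) / 157 = 4
R = √4 = 2  ⇒  r_B = 2 − 1 = 1

rB=1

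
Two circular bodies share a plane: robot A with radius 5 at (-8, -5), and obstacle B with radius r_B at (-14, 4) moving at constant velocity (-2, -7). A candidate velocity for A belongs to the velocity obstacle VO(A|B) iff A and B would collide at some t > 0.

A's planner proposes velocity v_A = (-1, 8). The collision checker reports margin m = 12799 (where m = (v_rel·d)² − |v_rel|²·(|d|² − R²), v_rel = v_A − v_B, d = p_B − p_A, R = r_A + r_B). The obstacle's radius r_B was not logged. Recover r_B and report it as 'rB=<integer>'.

m = 12799
d = (-6, 9);  v_rel = (1, 15),  |v_rel|² = 226
v_rel×d = (1)·(9) − (15)·(-6) = 99
since m = R²·226 − 99²:  R² = (9801 + 12799) / 226 = 100
R = √100 = 10  ⇒  r_B = 10 − 5 = 5

rB=5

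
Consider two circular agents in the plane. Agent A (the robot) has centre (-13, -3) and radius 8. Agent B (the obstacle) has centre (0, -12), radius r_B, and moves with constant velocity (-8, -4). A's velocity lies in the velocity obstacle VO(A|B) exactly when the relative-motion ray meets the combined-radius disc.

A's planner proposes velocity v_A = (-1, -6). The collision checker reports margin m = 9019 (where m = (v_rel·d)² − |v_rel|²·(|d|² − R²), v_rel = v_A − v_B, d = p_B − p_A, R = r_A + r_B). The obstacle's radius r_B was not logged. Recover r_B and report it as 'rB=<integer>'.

m = 9019
d = (13, -9);  v_rel = (7, -2),  |v_rel|² = 53
v_rel×d = (7)·(-9) − (-2)·(13) = -37
since m = R²·53 − (-37)²:  R² = (1369 + 9019) / 53 = 196
R = √196 = 14  ⇒  r_B = 14 − 8 = 6

rB=6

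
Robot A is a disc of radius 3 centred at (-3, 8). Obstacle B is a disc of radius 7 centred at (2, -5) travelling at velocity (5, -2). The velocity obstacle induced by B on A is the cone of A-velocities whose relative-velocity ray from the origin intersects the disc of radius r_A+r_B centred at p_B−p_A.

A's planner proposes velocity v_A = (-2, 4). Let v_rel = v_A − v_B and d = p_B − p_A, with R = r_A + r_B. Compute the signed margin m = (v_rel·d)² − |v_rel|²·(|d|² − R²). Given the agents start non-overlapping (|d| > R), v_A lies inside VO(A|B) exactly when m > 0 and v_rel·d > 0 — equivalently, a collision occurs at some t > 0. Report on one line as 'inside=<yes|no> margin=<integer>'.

d = (5, -13),  |d|² = 194;  R = 3+7 = 10,  c = 194−10² = 94
v_rel = (-7, 6),  |v_rel|² = 85;  v_rel·d = (-7)·(5) + (6)·(-13) = -113
85·t² + 226·t + 94 = 0  ⇒  m = (-113)² − 85·94 = 4779
m = 4779 > 0,  v_rel·d = -113 < 0  ⇒  outside

inside=no margin=4779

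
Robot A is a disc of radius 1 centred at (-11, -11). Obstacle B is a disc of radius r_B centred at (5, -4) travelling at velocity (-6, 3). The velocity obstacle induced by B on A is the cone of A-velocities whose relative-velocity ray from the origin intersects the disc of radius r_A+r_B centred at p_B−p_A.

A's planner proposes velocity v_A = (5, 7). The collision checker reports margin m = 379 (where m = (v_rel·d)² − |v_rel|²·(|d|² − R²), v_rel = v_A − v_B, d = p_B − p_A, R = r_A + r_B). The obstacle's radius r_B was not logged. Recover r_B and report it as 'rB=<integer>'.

m = 379
d = (16, 7);  v_rel = (11, 4),  |v_rel|² = 137
v_rel×d = (11)·(7) − (4)·(16) = 13
since m = R²·137 − 13²:  R² = (169 + 379) / 137 = 4
R = √4 = 2  ⇒  r_B = 2 − 1 = 1

rB=1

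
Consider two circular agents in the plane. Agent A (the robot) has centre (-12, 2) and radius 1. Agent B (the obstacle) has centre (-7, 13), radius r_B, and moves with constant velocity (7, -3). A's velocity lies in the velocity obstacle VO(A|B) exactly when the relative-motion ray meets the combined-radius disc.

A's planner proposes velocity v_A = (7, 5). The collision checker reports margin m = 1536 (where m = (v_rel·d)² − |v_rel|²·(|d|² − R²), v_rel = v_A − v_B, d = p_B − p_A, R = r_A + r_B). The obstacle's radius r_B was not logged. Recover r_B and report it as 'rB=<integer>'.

m = 1536
d = (5, 11);  v_rel = (0, 8),  |v_rel|² = 64
v_rel×d = (0)·(11) − (8)·(5) = -40
since m = R²·64 − (-40)²:  R² = (1600 + 1536) / 64 = 49
R = √49 = 7  ⇒  r_B = 7 − 1 = 6

rB=6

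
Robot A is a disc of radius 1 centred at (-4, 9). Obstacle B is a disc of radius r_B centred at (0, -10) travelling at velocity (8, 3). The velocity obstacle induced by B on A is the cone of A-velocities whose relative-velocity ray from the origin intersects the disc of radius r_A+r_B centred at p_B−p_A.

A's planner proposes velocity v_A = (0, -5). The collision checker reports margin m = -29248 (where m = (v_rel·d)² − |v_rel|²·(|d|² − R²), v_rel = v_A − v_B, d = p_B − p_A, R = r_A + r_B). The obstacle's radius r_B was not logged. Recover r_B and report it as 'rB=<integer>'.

m = -29248
d = (4, -19);  v_rel = (-8, -8),  |v_rel|² = 128
v_rel×d = (-8)·(-19) − (-8)·(4) = 184
since m = R²·128 − 184²:  R² = (33856 + -29248) / 128 = 36
R = √36 = 6  ⇒  r_B = 6 − 1 = 5

rB=5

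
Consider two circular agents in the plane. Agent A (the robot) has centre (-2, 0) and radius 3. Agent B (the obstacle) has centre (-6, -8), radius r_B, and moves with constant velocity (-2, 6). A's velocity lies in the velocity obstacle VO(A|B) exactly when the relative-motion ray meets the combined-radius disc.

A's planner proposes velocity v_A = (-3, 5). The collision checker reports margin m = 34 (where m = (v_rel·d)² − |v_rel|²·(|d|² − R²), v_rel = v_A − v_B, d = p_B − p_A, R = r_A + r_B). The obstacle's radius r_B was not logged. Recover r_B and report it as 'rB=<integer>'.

m = 34
d = (-4, -8);  v_rel = (-1, -1),  |v_rel|² = 2
v_rel×d = (-1)·(-8) − (-1)·(-4) = 4
since m = R²·2 − 4²:  R² = (16 + 34) / 2 = 25
R = √25 = 5  ⇒  r_B = 5 − 3 = 2

rB=2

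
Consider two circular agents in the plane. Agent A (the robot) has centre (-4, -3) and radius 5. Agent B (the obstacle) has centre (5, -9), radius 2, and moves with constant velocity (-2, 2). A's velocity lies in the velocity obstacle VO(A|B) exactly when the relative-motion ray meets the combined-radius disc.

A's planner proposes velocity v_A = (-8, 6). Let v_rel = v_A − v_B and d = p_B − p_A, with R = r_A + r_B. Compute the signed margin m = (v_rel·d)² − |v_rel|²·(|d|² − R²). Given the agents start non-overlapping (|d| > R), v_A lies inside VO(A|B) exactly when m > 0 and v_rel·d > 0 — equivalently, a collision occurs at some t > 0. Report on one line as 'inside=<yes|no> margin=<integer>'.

d = (9, -6),  |d|² = 117;  R = 5+2 = 7,  c = 117−7² = 68
v_rel = (-6, 4),  |v_rel|² = 52;  v_rel·d = (-6)·(9) + (4)·(-6) = -78
52·t² + 156·t + 68 = 0  ⇒  m = (-78)² − 52·68 = 2548
m = 2548 > 0,  v_rel·d = -78 < 0  ⇒  outside

inside=no margin=2548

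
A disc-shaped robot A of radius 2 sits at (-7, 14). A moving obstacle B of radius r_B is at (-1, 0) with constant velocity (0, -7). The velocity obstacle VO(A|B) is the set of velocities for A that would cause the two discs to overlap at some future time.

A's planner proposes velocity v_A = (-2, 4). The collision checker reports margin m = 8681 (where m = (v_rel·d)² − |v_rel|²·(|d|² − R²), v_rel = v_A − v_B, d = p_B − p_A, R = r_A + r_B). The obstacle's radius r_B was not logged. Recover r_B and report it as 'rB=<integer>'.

m = 8681
d = (6, -14);  v_rel = (-2, 11),  |v_rel|² = 125
v_rel×d = (-2)·(-14) − (11)·(6) = -38
since m = R²·125 − (-38)²:  R² = (1444 + 8681) / 125 = 81
R = √81 = 9  ⇒  r_B = 9 − 2 = 7

rB=7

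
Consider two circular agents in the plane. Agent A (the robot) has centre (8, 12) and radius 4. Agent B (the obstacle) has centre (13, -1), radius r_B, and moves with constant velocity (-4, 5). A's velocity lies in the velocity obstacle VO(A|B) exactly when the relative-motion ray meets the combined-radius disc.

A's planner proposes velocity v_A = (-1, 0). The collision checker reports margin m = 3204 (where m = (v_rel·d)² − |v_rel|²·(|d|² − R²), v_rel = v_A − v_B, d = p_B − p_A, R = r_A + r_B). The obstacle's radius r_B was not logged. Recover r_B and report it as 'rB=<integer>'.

m = 3204
d = (5, -13);  v_rel = (3, -5),  |v_rel|² = 34
v_rel×d = (3)·(-13) − (-5)·(5) = -14
since m = R²·34 − (-14)²:  R² = (196 + 3204) / 34 = 100
R = √100 = 10  ⇒  r_B = 10 − 4 = 6

rB=6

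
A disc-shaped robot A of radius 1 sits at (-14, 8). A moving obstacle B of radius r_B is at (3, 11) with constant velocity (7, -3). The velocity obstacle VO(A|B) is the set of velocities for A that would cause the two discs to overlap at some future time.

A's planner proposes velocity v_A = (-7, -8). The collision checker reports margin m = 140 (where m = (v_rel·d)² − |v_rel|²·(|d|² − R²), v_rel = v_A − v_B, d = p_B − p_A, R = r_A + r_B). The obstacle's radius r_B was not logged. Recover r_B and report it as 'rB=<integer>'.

m = 140
d = (17, 3);  v_rel = (-14, -5),  |v_rel|² = 221
v_rel×d = (-14)·(3) − (-5)·(17) = 43
since m = R²·221 − 43²:  R² = (1849 + 140) / 221 = 9
R = √9 = 3  ⇒  r_B = 3 − 1 = 2

rB=2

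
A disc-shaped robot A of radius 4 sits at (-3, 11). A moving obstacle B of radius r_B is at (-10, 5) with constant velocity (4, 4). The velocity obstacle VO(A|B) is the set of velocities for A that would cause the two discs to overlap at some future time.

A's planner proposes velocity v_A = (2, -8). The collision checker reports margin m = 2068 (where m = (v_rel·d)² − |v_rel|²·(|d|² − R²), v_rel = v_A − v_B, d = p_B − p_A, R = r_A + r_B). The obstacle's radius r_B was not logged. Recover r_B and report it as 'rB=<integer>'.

m = 2068
d = (-7, -6);  v_rel = (-2, -12),  |v_rel|² = 148
v_rel×d = (-2)·(-6) − (-12)·(-7) = -72
since m = R²·148 − (-72)²:  R² = (5184 + 2068) / 148 = 49
R = √49 = 7  ⇒  r_B = 7 − 4 = 3

rB=3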